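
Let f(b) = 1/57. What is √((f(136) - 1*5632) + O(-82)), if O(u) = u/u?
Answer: I*√18295062/57 ≈ 75.04*I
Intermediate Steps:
f(b) = 1/57
O(u) = 1
√((f(136) - 1*5632) + O(-82)) = √((1/57 - 1*5632) + 1) = √((1/57 - 5632) + 1) = √(-321023/57 + 1) = √(-320966/57) = I*√18295062/57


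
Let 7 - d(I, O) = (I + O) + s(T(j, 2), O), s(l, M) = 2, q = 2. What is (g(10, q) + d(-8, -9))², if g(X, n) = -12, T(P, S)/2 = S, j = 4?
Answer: 100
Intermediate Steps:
T(P, S) = 2*S
d(I, O) = 5 - I - O (d(I, O) = 7 - ((I + O) + 2) = 7 - (2 + I + O) = 7 + (-2 - I - O) = 5 - I - O)
(g(10, q) + d(-8, -9))² = (-12 + (5 - 1*(-8) - 1*(-9)))² = (-12 + (5 + 8 + 9))² = (-12 + 22)² = 10² = 100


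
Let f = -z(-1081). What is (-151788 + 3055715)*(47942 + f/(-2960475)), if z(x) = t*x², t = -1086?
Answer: 136157427301282036/986825 ≈ 1.3798e+11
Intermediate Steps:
z(x) = -1086*x²
f = 1269057246 (f = -(-1086)*(-1081)² = -(-1086)*1168561 = -1*(-1269057246) = 1269057246)
(-151788 + 3055715)*(47942 + f/(-2960475)) = (-151788 + 3055715)*(47942 + 1269057246/(-2960475)) = 2903927*(47942 + 1269057246*(-1/2960475)) = 2903927*(47942 - 423019082/986825) = 2903927*(46887345068/986825) = 136157427301282036/986825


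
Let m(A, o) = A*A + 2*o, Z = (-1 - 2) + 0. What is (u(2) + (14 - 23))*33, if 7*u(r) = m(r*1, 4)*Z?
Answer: -3267/7 ≈ -466.71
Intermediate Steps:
Z = -3 (Z = -3 + 0 = -3)
m(A, o) = A**2 + 2*o
u(r) = -24/7 - 3*r**2/7 (u(r) = (((r*1)**2 + 2*4)*(-3))/7 = ((r**2 + 8)*(-3))/7 = ((8 + r**2)*(-3))/7 = (-24 - 3*r**2)/7 = -24/7 - 3*r**2/7)
(u(2) + (14 - 23))*33 = ((-24/7 - 3/7*2**2) + (14 - 23))*33 = ((-24/7 - 3/7*4) - 9)*33 = ((-24/7 - 12/7) - 9)*33 = (-36/7 - 9)*33 = -99/7*33 = -3267/7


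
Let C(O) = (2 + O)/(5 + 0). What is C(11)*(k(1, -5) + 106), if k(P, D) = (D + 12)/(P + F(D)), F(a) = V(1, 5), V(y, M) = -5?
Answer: 5421/20 ≈ 271.05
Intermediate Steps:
F(a) = -5
C(O) = ⅖ + O/5 (C(O) = (2 + O)/5 = (2 + O)*(⅕) = ⅖ + O/5)
k(P, D) = (12 + D)/(-5 + P) (k(P, D) = (D + 12)/(P - 5) = (12 + D)/(-5 + P))
C(11)*(k(1, -5) + 106) = (⅖ + (⅕)*11)*((12 - 5)/(-5 + 1) + 106) = (⅖ + 11/5)*(7/(-4) + 106) = 13*(-¼*7 + 106)/5 = 13*(-7/4 + 106)/5 = (13/5)*(417/4) = 5421/20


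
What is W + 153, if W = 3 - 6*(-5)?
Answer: 186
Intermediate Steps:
W = 33 (W = 3 + 30 = 33)
W + 153 = 33 + 153 = 186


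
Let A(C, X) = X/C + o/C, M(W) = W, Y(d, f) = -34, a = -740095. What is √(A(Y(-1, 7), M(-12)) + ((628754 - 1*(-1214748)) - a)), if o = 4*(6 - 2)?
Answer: √746659499/17 ≈ 1607.4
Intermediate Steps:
o = 16 (o = 4*4 = 16)
A(C, X) = 16/C + X/C (A(C, X) = X/C + 16/C = 16/C + X/C)
√(A(Y(-1, 7), M(-12)) + ((628754 - 1*(-1214748)) - a)) = √((16 - 12)/(-34) + ((628754 - 1*(-1214748)) - 1*(-740095))) = √(-1/34*4 + ((628754 + 1214748) + 740095)) = √(-2/17 + (1843502 + 740095)) = √(-2/17 + 2583597) = √(43921147/17) = √746659499/17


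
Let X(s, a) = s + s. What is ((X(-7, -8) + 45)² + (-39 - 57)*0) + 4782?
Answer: 5743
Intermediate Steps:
X(s, a) = 2*s
((X(-7, -8) + 45)² + (-39 - 57)*0) + 4782 = ((2*(-7) + 45)² + (-39 - 57)*0) + 4782 = ((-14 + 45)² - 96*0) + 4782 = (31² + 0) + 4782 = (961 + 0) + 4782 = 961 + 4782 = 5743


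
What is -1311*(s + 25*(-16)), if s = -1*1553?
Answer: 2560383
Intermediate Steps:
s = -1553
-1311*(s + 25*(-16)) = -1311*(-1553 + 25*(-16)) = -1311*(-1553 - 400) = -1311*(-1953) = 2560383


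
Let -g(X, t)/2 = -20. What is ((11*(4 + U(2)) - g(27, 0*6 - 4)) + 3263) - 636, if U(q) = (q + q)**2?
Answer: 2807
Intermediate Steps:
g(X, t) = 40 (g(X, t) = -2*(-20) = 40)
U(q) = 4*q**2 (U(q) = (2*q)**2 = 4*q**2)
((11*(4 + U(2)) - g(27, 0*6 - 4)) + 3263) - 636 = ((11*(4 + 4*2**2) - 1*40) + 3263) - 636 = ((11*(4 + 4*4) - 40) + 3263) - 636 = ((11*(4 + 16) - 40) + 3263) - 636 = ((11*20 - 40) + 3263) - 636 = ((220 - 40) + 3263) - 636 = (180 + 3263) - 636 = 3443 - 636 = 2807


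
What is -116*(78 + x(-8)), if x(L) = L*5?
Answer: -4408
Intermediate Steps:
x(L) = 5*L
-116*(78 + x(-8)) = -116*(78 + 5*(-8)) = -116*(78 - 40) = -116*38 = -4408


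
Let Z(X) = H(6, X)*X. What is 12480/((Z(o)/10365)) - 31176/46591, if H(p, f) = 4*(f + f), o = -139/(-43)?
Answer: 1392940802623104/900184711 ≈ 1.5474e+6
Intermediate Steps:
o = 139/43 (o = -139*(-1/43) = 139/43 ≈ 3.2326)
H(p, f) = 8*f (H(p, f) = 4*(2*f) = 8*f)
Z(X) = 8*X² (Z(X) = (8*X)*X = 8*X²)
12480/((Z(o)/10365)) - 31176/46591 = 12480/(((8*(139/43)²)/10365)) - 31176/46591 = 12480/(((8*(19321/1849))*(1/10365))) - 31176*1/46591 = 12480/(((154568/1849)*(1/10365))) - 31176/46591 = 12480/(154568/19164885) - 31176/46591 = 12480*(19164885/154568) - 31176/46591 = 29897220600/19321 - 31176/46591 = 1392940802623104/900184711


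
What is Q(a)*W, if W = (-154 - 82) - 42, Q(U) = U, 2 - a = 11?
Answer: 2502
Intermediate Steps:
a = -9 (a = 2 - 1*11 = 2 - 11 = -9)
W = -278 (W = -236 - 42 = -278)
Q(a)*W = -9*(-278) = 2502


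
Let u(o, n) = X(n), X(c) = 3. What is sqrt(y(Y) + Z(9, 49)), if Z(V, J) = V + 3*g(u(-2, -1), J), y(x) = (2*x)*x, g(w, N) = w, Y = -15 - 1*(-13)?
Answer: sqrt(26) ≈ 5.0990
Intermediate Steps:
u(o, n) = 3
Y = -2 (Y = -15 + 13 = -2)
y(x) = 2*x**2
Z(V, J) = 9 + V (Z(V, J) = V + 3*3 = V + 9 = 9 + V)
sqrt(y(Y) + Z(9, 49)) = sqrt(2*(-2)**2 + (9 + 9)) = sqrt(2*4 + 18) = sqrt(8 + 18) = sqrt(26)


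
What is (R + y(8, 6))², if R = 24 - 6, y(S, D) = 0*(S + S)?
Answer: 324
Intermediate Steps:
y(S, D) = 0 (y(S, D) = 0*(2*S) = 0)
R = 18
(R + y(8, 6))² = (18 + 0)² = 18² = 324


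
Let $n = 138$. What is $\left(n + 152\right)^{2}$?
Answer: $84100$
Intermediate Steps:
$\left(n + 152\right)^{2} = \left(138 + 152\right)^{2} = 290^{2} = 84100$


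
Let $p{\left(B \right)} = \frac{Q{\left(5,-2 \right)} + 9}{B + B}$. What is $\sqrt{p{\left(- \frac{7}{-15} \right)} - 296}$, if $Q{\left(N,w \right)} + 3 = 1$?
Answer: $\frac{i \sqrt{1154}}{2} \approx 16.985 i$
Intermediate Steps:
$Q{\left(N,w \right)} = -2$ ($Q{\left(N,w \right)} = -3 + 1 = -2$)
$p{\left(B \right)} = \frac{7}{2 B}$ ($p{\left(B \right)} = \frac{-2 + 9}{B + B} = \frac{7}{2 B}$)
$\sqrt{p{\left(- \frac{7}{-15} \right)} - 296} = \sqrt{\frac{7}{2 \left(- \frac{7}{-15}\right)} - 296} = \sqrt{\frac{7}{2 \left(\left(-7\right) \left(- \frac{1}{15}\right)\right)} - 296} = \sqrt{\frac{7}{2 \cdot \frac{7}{15}} - 296} = \sqrt{\frac{7}{2} \cdot \frac{15}{7} - 296} = \sqrt{\frac{15}{2} - 296} = \sqrt{- \frac{577}{2}} = \frac{i \sqrt{1154}}{2}$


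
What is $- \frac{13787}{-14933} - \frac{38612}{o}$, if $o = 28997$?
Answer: $- \frac{176811357}{433012201} \approx -0.40833$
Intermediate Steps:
$- \frac{13787}{-14933} - \frac{38612}{o} = - \frac{13787}{-14933} - \frac{38612}{28997} = \left(-13787\right) \left(- \frac{1}{14933}\right) - \frac{38612}{28997} = \frac{13787}{14933} - \frac{38612}{28997} = - \frac{176811357}{433012201}$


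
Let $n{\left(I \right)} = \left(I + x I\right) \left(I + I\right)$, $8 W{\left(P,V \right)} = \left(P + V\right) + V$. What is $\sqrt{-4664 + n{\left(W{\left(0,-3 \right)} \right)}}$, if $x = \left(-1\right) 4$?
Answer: $\frac{i \sqrt{74678}}{4} \approx 68.318 i$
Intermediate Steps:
$W{\left(P,V \right)} = \frac{V}{4} + \frac{P}{8}$ ($W{\left(P,V \right)} = \frac{\left(P + V\right) + V}{8} = \frac{P + 2 V}{8} = \frac{V}{4} + \frac{P}{8}$)
$x = -4$
$n{\left(I \right)} = - 6 I^{2}$ ($n{\left(I \right)} = \left(I - 4 I\right) \left(I + I\right) = - 3 I 2 I = - 6 I^{2}$)
$\sqrt{-4664 + n{\left(W{\left(0,-3 \right)} \right)}} = \sqrt{-4664 - 6 \left(\frac{1}{4} \left(-3\right) + \frac{1}{8} \cdot 0\right)^{2}} = \sqrt{-4664 - 6 \left(- \frac{3}{4} + 0\right)^{2}} = \sqrt{-4664 - 6 \left(- \frac{3}{4}\right)^{2}} = \sqrt{-4664 - \frac{27}{8}} = \sqrt{- \frac{37339}{8}} = \frac{i \sqrt{74678}}{4}$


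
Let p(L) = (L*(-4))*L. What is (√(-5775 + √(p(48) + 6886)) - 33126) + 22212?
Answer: -10914 + √(-5775 + I*√2330) ≈ -10914.0 + 75.994*I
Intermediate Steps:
p(L) = -4*L² (p(L) = (-4*L)*L = -4*L²)
(√(-5775 + √(p(48) + 6886)) - 33126) + 22212 = (√(-5775 + √(-4*48² + 6886)) - 33126) + 22212 = (√(-5775 + √(-4*2304 + 6886)) - 33126) + 22212 = (√(-5775 + √(-9216 + 6886)) - 33126) + 22212 = (√(-5775 + √(-2330)) - 33126) + 22212 = (√(-5775 + I*√2330) - 33126) + 22212 = (-33126 + √(-5775 + I*√2330)) + 22212 = -10914 + √(-5775 + I*√2330)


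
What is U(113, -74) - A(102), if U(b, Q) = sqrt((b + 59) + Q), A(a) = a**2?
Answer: -10404 + 7*sqrt(2) ≈ -10394.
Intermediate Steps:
U(b, Q) = sqrt(59 + Q + b) (U(b, Q) = sqrt((59 + b) + Q) = sqrt(59 + Q + b))
U(113, -74) - A(102) = sqrt(59 - 74 + 113) - 1*102**2 = sqrt(98) - 1*10404 = 7*sqrt(2) - 10404 = -10404 + 7*sqrt(2)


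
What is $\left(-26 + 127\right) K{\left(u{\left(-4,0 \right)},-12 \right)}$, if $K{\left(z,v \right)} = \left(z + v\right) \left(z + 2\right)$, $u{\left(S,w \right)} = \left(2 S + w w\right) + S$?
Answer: $24240$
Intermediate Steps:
$u{\left(S,w \right)} = w^{2} + 3 S$ ($u{\left(S,w \right)} = \left(2 S + w^{2}\right) + S = \left(w^{2} + 2 S\right) + S = w^{2} + 3 S$)
$K{\left(z,v \right)} = \left(2 + z\right) \left(v + z\right)$ ($K{\left(z,v \right)} = \left(v + z\right) \left(2 + z\right) = \left(2 + z\right) \left(v + z\right)$)
$\left(-26 + 127\right) K{\left(u{\left(-4,0 \right)},-12 \right)} = \left(-26 + 127\right) \left(\left(0^{2} + 3 \left(-4\right)\right)^{2} + 2 \left(-12\right) + 2 \left(0^{2} + 3 \left(-4\right)\right) - 12 \left(0^{2} + 3 \left(-4\right)\right)\right) = 101 \left(\left(0 - 12\right)^{2} - 24 + 2 \left(0 - 12\right) - 12 \left(0 - 12\right)\right) = 101 \left(\left(-12\right)^{2} - 24 + 2 \left(-12\right) - -144\right) = 101 \left(144 - 24 - 24 + 144\right) = 101 \cdot 240 = 24240$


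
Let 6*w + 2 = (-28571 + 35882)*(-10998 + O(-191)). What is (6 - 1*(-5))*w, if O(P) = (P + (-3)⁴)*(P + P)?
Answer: 1247410120/3 ≈ 4.1580e+8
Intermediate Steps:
O(P) = 2*P*(81 + P) (O(P) = (P + 81)*(2*P) = (81 + P)*(2*P) = 2*P*(81 + P))
w = 113400920/3 (w = -⅓ + ((-28571 + 35882)*(-10998 + 2*(-191)*(81 - 191)))/6 = -⅓ + (7311*(-10998 + 2*(-191)*(-110)))/6 = -⅓ + (7311*(-10998 + 42020))/6 = -⅓ + (7311*31022)/6 = -⅓ + (⅙)*226801842 = -⅓ + 37800307 = 113400920/3 ≈ 3.7800e+7)
(6 - 1*(-5))*w = (6 - 1*(-5))*(113400920/3) = (6 + 5)*(113400920/3) = 11*(113400920/3) = 1247410120/3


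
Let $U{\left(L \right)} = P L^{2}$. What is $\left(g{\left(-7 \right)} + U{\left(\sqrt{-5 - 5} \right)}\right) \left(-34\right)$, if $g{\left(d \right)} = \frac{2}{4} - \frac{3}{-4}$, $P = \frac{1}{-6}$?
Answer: $- \frac{595}{6} \approx -99.167$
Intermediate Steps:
$P = - \frac{1}{6} \approx -0.16667$
$g{\left(d \right)} = \frac{5}{4}$ ($g{\left(d \right)} = 2 \cdot \frac{1}{4} - - \frac{3}{4} = \frac{1}{2} + \frac{3}{4} = \frac{5}{4}$)
$U{\left(L \right)} = - \frac{L^{2}}{6}$
$\left(g{\left(-7 \right)} + U{\left(\sqrt{-5 - 5} \right)}\right) \left(-34\right) = \left(\frac{5}{4} - \frac{\left(\sqrt{-5 - 5}\right)^{2}}{6}\right) \left(-34\right) = \left(\frac{5}{4} - \frac{\left(\sqrt{-10}\right)^{2}}{6}\right) \left(-34\right) = \left(\frac{5}{4} - \frac{\left(i \sqrt{10}\right)^{2}}{6}\right) \left(-34\right) = \left(\frac{5}{4} - - \frac{5}{3}\right) \left(-34\right) = \left(\frac{5}{4} + \frac{5}{3}\right) \left(-34\right) = \frac{35}{12} \left(-34\right) = - \frac{595}{6}$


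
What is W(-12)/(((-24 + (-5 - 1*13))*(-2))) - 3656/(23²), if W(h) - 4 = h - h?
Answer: -76247/11109 ≈ -6.8635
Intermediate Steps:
W(h) = 4 (W(h) = 4 + (h - h) = 4 + 0 = 4)
W(-12)/(((-24 + (-5 - 1*13))*(-2))) - 3656/(23²) = 4/(((-24 + (-5 - 1*13))*(-2))) - 3656/(23²) = 4/(((-24 + (-5 - 13))*(-2))) - 3656/529 = 4/(((-24 - 18)*(-2))) - 3656*1/529 = 4/((-42*(-2))) - 3656/529 = 4/84 - 3656/529 = 4*(1/84) - 3656/529 = 1/21 - 3656/529 = -76247/11109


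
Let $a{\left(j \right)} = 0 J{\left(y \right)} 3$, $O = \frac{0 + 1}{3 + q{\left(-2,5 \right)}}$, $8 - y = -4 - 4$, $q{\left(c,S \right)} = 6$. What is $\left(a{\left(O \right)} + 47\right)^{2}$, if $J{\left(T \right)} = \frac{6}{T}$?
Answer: $2209$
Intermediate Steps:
$y = 16$ ($y = 8 - \left(-4 - 4\right) = 8 - -8 = 8 + 8 = 16$)
$O = \frac{1}{9}$ ($O = \frac{0 + 1}{3 + 6} = 1 \cdot \frac{1}{9} = \frac{1}{9} \approx 0.11111$)
$a{\left(j \right)} = 0$ ($a{\left(j \right)} = 0 \cdot \frac{6}{16} \cdot 3 = 0 \cdot 6 \cdot \frac{1}{16} \cdot 3 = 0 \cdot \frac{3}{8} \cdot 3 = 0 \cdot 3 = 0$)
$\left(a{\left(O \right)} + 47\right)^{2} = \left(0 + 47\right)^{2} = 47^{2} = 2209$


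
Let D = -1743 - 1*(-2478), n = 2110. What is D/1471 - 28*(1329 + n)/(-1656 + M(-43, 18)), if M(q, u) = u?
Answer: 10203533/172107 ≈ 59.286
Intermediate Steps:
D = 735 (D = -1743 + 2478 = 735)
D/1471 - 28*(1329 + n)/(-1656 + M(-43, 18)) = 735/1471 - 28*(1329 + 2110)/(-1656 + 18) = 735*(1/1471) - 28/((-1638/3439)) = 735/1471 - 28/((-1638*1/3439)) = 735/1471 - 28/(-1638/3439) = 735/1471 - 28*(-3439/1638) = 735/1471 + 6878/117 = 10203533/172107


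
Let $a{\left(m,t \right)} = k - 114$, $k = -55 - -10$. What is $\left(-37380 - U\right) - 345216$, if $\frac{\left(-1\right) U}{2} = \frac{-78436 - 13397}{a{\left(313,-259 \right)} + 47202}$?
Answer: $- \frac{5999549098}{15681} \approx -3.826 \cdot 10^{5}$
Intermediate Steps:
$k = -45$ ($k = -55 + 10 = -45$)
$a{\left(m,t \right)} = -159$ ($a{\left(m,t \right)} = -45 - 114 = -159$)
$U = \frac{61222}{15681}$ ($U = - 2 \frac{-78436 - 13397}{-159 + 47202} = - 2 \left(- \frac{91833}{47043}\right) = - 2 \left(\left(-91833\right) \frac{1}{47043}\right) = \left(-2\right) \left(- \frac{30611}{15681}\right) = \frac{61222}{15681} \approx 3.9042$)
$\left(-37380 - U\right) - 345216 = \left(-37380 - \frac{61222}{15681}\right) - 345216 = - \frac{586217002}{15681} - 345216 = - \frac{5999549098}{15681}$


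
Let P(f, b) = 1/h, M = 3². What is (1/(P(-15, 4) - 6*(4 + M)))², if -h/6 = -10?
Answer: 3600/21893041 ≈ 0.00016444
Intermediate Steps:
h = 60 (h = -6*(-10) = 60)
M = 9
P(f, b) = 1/60
(1/(P(-15, 4) - 6*(4 + M)))² = (1/(1/60 - 6*(4 + 9)))² = (1/(1/60 - 6*13))² = (1/(1/60 - 78))² = (1/(-4679/60))² = (-60/4679)² = 3600/21893041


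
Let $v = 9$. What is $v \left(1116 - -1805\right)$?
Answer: $26289$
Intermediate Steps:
$v \left(1116 - -1805\right) = 9 \left(1116 - -1805\right) = 9 \left(1116 + 1805\right) = 9 \cdot 2921 = 26289$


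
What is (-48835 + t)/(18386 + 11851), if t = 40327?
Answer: -2836/10079 ≈ -0.28138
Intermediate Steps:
(-48835 + t)/(18386 + 11851) = (-48835 + 40327)/(18386 + 11851) = -8508/30237 = -8508*1/30237 = -2836/10079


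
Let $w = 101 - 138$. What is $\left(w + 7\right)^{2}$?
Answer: $900$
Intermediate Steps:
$w = -37$ ($w = 101 - 138 = -37$)
$\left(w + 7\right)^{2} = \left(-37 + 7\right)^{2} = \left(-30\right)^{2} = 900$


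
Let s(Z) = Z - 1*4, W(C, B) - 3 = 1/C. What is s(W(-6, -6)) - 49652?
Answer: -297919/6 ≈ -49653.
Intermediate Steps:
W(C, B) = 3 + 1/C
s(Z) = -4 + Z (s(Z) = Z - 4 = -4 + Z)
s(W(-6, -6)) - 49652 = (-4 + (3 + 1/(-6))) - 49652 = (-4 + (3 - 1/6)) - 49652 = (-4 + 17/6) - 49652 = -7/6 - 49652 = -297919/6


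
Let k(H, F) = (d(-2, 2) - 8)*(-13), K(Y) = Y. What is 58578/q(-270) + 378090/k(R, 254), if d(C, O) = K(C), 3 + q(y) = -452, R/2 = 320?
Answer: 1264737/455 ≈ 2779.6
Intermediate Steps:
R = 640 (R = 2*320 = 640)
q(y) = -455 (q(y) = -3 - 452 = -455)
d(C, O) = C
k(H, F) = 130 (k(H, F) = (-2 - 8)*(-13) = -10*(-13) = 130)
58578/q(-270) + 378090/k(R, 254) = 58578/(-455) + 378090/130 = 58578*(-1/455) + 378090*(1/130) = -4506/35 + 37809/13 = 1264737/455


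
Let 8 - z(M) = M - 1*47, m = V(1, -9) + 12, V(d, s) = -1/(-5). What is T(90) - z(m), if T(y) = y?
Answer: 236/5 ≈ 47.200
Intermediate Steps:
V(d, s) = ⅕ (V(d, s) = -1*(-⅕) = ⅕)
m = 61/5 (m = ⅕ + 12 = 61/5 ≈ 12.200)
z(M) = 55 - M (z(M) = 8 - (M - 1*47) = 8 - (M - 47) = 8 - (-47 + M) = 8 + (47 - M) = 55 - M)
T(90) - z(m) = 90 - (55 - 1*61/5) = 90 - (55 - 61/5) = 90 - 1*214/5 = 90 - 214/5 = 236/5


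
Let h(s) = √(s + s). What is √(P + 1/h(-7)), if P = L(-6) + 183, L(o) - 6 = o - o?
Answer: √(37044 - 14*I*√14)/14 ≈ 13.748 - 0.0097202*I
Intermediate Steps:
L(o) = 6 (L(o) = 6 + (o - o) = 6 + 0 = 6)
h(s) = √2*√s (h(s) = √(2*s) = √2*√s)
P = 189 (P = 6 + 183 = 189)
√(P + 1/h(-7)) = √(189 + 1/(√2*√(-7))) = √(189 + 1/(√2*(I*√7))) = √(189 + 1/(I*√14)) = √(189 - I*√14/14)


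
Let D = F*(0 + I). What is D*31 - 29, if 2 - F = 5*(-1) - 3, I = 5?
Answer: 1521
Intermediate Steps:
F = 10 (F = 2 - (5*(-1) - 3) = 2 - (-5 - 3) = 2 - 1*(-8) = 2 + 8 = 10)
D = 50 (D = 10*(0 + 5) = 10*5 = 50)
D*31 - 29 = 50*31 - 29 = 1550 - 29 = 1521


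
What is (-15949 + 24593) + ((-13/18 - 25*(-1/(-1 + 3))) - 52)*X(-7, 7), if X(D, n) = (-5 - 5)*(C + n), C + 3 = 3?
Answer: 103136/9 ≈ 11460.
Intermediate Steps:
C = 0 (C = -3 + 3 = 0)
X(D, n) = -10*n (X(D, n) = (-5 - 5)*(0 + n) = -10*n)
(-15949 + 24593) + ((-13/18 - 25*(-1/(-1 + 3))) - 52)*X(-7, 7) = (-15949 + 24593) + ((-13/18 - 25*(-1/(-1 + 3))) - 52)*(-10*7) = 8644 + ((-13*1/18 - 25/(2*(-1))) - 52)*(-70) = 8644 + ((-13/18 - 25/(-2)) - 52)*(-70) = 8644 + ((-13/18 - 25*(-1/2)) - 52)*(-70) = 8644 + ((-13/18 + 25/2) - 52)*(-70) = 8644 + (106/9 - 52)*(-70) = 8644 - 362/9*(-70) = 8644 + 25340/9 = 103136/9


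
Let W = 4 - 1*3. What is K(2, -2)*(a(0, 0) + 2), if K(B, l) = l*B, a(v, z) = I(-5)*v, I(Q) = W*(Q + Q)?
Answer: -8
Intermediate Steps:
W = 1 (W = 4 - 3 = 1)
I(Q) = 2*Q (I(Q) = 1*(Q + Q) = 1*(2*Q) = 2*Q)
a(v, z) = -10*v (a(v, z) = (2*(-5))*v = -10*v)
K(B, l) = B*l
K(2, -2)*(a(0, 0) + 2) = (2*(-2))*(-10*0 + 2) = -4*(0 + 2) = -4*2 = -8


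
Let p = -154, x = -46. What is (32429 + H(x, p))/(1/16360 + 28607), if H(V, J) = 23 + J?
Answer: 176131760/156003507 ≈ 1.1290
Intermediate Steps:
(32429 + H(x, p))/(1/16360 + 28607) = (32429 + (23 - 154))/(1/16360 + 28607) = (32429 - 131)/(1/16360 + 28607) = 32298/(468010521/16360) = 32298*(16360/468010521) = 176131760/156003507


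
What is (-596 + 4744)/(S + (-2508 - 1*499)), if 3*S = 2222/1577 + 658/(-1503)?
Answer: -29495154564/21379551851 ≈ -1.3796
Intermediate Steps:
S = 2302000/7110693 (S = (2222/1577 + 658/(-1503))/3 = (2222*(1/1577) + 658*(-1/1503))/3 = (2222/1577 - 658/1503)/3 = (⅓)*(2302000/2370231) = 2302000/7110693 ≈ 0.32374)
(-596 + 4744)/(S + (-2508 - 1*499)) = (-596 + 4744)/(2302000/7110693 + (-2508 - 1*499)) = 4148/(2302000/7110693 + (-2508 - 499)) = 4148/(2302000/7110693 - 3007) = 4148/(-21379551851/7110693) = 4148*(-7110693/21379551851) = -29495154564/21379551851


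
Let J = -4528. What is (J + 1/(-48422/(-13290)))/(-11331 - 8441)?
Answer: 109620763/478699892 ≈ 0.22900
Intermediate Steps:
(J + 1/(-48422/(-13290)))/(-11331 - 8441) = (-4528 + 1/(-48422/(-13290)))/(-11331 - 8441) = (-4528 + 1/(-48422*(-1/13290)))/(-19772) = (-4528 + 1/(24211/6645))*(-1/19772) = (-4528 + 6645/24211)*(-1/19772) = -109620763/24211*(-1/19772) = 109620763/478699892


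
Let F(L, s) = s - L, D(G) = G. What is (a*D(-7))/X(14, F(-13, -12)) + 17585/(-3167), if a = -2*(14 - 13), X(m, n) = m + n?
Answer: -219437/47505 ≈ -4.6192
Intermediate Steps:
a = -2 (a = -2*1 = -2)
(a*D(-7))/X(14, F(-13, -12)) + 17585/(-3167) = (-2*(-7))/(14 + (-12 - 1*(-13))) + 17585/(-3167) = 14/(14 + (-12 + 13)) + 17585*(-1/3167) = 14/(14 + 1) - 17585/3167 = 14/15 - 17585/3167 = -219437/47505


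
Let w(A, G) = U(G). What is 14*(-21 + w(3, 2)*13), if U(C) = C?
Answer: 70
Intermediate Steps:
w(A, G) = G
14*(-21 + w(3, 2)*13) = 14*(-21 + 2*13) = 14*(-21 + 26) = 14*5 = 70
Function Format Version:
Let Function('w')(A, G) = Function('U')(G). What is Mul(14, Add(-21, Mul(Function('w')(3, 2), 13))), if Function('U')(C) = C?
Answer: 70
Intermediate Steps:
Function('w')(A, G) = G
Mul(14, Add(-21, Mul(Function('w')(3, 2), 13))) = Mul(14, Add(-21, Mul(2, 13))) = Mul(14, Add(-21, 26)) = Mul(14, 5) = 70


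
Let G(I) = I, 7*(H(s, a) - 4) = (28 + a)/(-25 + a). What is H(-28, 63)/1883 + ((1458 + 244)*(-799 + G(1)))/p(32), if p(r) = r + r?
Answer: -12148043253/572432 ≈ -21222.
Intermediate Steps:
H(s, a) = 4 + (28 + a)/(7*(-25 + a)) (H(s, a) = 4 + ((28 + a)/(-25 + a))/7 = 4 + (28 + a)/(7*(-25 + a)))
p(r) = 2*r
H(-28, 63)/1883 + ((1458 + 244)*(-799 + G(1)))/p(32) = ((-672 + 29*63)/(7*(-25 + 63)))/1883 + ((1458 + 244)*(-799 + 1))/((2*32)) = ((1/7)*(-672 + 1827)/38)*(1/1883) + (1702*(-798))/64 = ((1/7)*(1/38)*1155)*(1/1883) - 1358196*1/64 = (165/38)*(1/1883) - 339549/16 = 165/71554 - 339549/16 = -12148043253/572432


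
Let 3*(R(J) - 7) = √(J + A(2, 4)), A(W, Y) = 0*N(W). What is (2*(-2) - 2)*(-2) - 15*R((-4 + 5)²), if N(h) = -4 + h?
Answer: -98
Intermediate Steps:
A(W, Y) = 0 (A(W, Y) = 0*(-4 + W) = 0)
R(J) = 7 + √J/3 (R(J) = 7 + √(J + 0)/3 = 7 + √J/3)
(2*(-2) - 2)*(-2) - 15*R((-4 + 5)²) = (2*(-2) - 2)*(-2) - 15*(7 + √((-4 + 5)²)/3) = (-4 - 2)*(-2) - 15*(7 + √(1²)/3) = -6*(-2) - 15*(7 + √1/3) = 12 - 15*(7 + (⅓)*1) = 12 - 15*(7 + ⅓) = 12 - 15*22/3 = 12 - 110 = -98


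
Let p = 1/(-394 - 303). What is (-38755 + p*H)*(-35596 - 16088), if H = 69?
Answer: 1396103919936/697 ≈ 2.0030e+9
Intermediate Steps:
p = -1/697 (p = 1/(-697) = -1/697 ≈ -0.0014347)
(-38755 + p*H)*(-35596 - 16088) = (-38755 - 1/697*69)*(-35596 - 16088) = (-38755 - 69/697)*(-51684) = -27012304/697*(-51684) = 1396103919936/697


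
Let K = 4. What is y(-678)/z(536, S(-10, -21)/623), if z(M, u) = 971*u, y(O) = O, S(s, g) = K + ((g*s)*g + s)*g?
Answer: -211197/45066052 ≈ -0.0046864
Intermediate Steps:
S(s, g) = 4 + g*(s + s*g**2) (S(s, g) = 4 + ((g*s)*g + s)*g = 4 + (s*g**2 + s)*g = 4 + (s + s*g**2)*g = 4 + g*(s + s*g**2))
y(-678)/z(536, S(-10, -21)/623) = -678*623/(971*(4 - 21*(-10) - 10*(-21)**3)) = -678*623/(971*(4 + 210 - 10*(-9261))) = -678*623/(971*(4 + 210 + 92610)) = -678/(971*(92824*(1/623))) = -678/(971*(92824/623)) = -678/90132104/623 = -678*623/90132104 = -211197/45066052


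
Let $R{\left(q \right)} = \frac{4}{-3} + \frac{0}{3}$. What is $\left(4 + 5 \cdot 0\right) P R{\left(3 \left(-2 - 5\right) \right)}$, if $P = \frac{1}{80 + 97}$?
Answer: $- \frac{16}{531} \approx -0.030132$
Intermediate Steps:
$R{\left(q \right)} = - \frac{4}{3}$ ($R{\left(q \right)} = 4 \left(- \frac{1}{3}\right) + 0 \cdot \frac{1}{3} = - \frac{4}{3} + 0 = - \frac{4}{3}$)
$P = \frac{1}{177} \approx 0.0056497$
$\left(4 + 5 \cdot 0\right) P R{\left(3 \left(-2 - 5\right) \right)} = \left(4 + 5 \cdot 0\right) \frac{1}{177} \left(- \frac{4}{3}\right) = \left(4 + 0\right) \frac{1}{177} \left(- \frac{4}{3}\right) = 4 \cdot \frac{1}{177} \left(- \frac{4}{3}\right) = \frac{4}{177} \left(- \frac{4}{3}\right) = - \frac{16}{531}$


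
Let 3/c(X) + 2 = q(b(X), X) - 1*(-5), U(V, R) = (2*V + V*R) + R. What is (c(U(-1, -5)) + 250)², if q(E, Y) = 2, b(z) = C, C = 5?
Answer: 1570009/25 ≈ 62800.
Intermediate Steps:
b(z) = 5
U(V, R) = R + 2*V + R*V (U(V, R) = (2*V + R*V) + R = R + 2*V + R*V)
c(X) = ⅗ (c(X) = 3/(-2 + (2 - 1*(-5))) = 3/(-2 + (2 + 5)) = 3/(-2 + 7) = 3/5 = 3*(⅕) = ⅗)
(c(U(-1, -5)) + 250)² = (⅗ + 250)² = (1253/5)² = 1570009/25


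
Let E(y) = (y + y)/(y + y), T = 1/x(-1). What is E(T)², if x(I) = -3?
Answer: 1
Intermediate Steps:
T = -⅓ (T = 1/(-3) = -⅓ ≈ -0.33333)
E(y) = 1 (E(y) = (2*y)/((2*y)) = (2*y)*(1/(2*y)) = 1)
E(T)² = 1² = 1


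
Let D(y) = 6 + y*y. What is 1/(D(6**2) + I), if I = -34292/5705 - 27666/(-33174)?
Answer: 10514315/13635206559 ≈ 0.00077112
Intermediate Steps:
D(y) = 6 + y**2
I = -54431571/10514315 (I = -34292*1/5705 - 27666*(-1/33174) = -34292/5705 + 1537/1843 = -54431571/10514315 ≈ -5.1769)
1/(D(6**2) + I) = 1/((6 + (6**2)**2) - 54431571/10514315) = 1/((6 + 36**2) - 54431571/10514315) = 1/((6 + 1296) - 54431571/10514315) = 1/(1302 - 54431571/10514315) = 1/(13635206559/10514315) = 10514315/13635206559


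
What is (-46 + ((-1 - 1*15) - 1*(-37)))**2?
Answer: 625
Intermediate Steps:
(-46 + ((-1 - 1*15) - 1*(-37)))**2 = (-46 + ((-1 - 15) + 37))**2 = (-46 + (-16 + 37))**2 = (-46 + 21)**2 = (-25)**2 = 625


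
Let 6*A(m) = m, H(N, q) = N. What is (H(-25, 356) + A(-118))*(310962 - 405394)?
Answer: 12653888/3 ≈ 4.2180e+6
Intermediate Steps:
A(m) = m/6
(H(-25, 356) + A(-118))*(310962 - 405394) = (-25 + (⅙)*(-118))*(310962 - 405394) = (-25 - 59/3)*(-94432) = -134/3*(-94432) = 12653888/3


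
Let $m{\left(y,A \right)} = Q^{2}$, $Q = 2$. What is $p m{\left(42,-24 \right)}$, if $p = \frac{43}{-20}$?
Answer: $- \frac{43}{5} \approx -8.6$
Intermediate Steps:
$p = - \frac{43}{20}$ ($p = 43 \left(- \frac{1}{20}\right) = - \frac{43}{20} \approx -2.15$)
$m{\left(y,A \right)} = 4$ ($m{\left(y,A \right)} = 2^{2} = 4$)
$p m{\left(42,-24 \right)} = \left(- \frac{43}{20}\right) 4 = - \frac{43}{5}$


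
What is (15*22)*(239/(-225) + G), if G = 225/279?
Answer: -39248/465 ≈ -84.404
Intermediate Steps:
G = 25/31 (G = 225*(1/279) = 25/31 ≈ 0.80645)
(15*22)*(239/(-225) + G) = (15*22)*(239/(-225) + 25/31) = 330*(239*(-1/225) + 25/31) = 330*(-239/225 + 25/31) = 330*(-1784/6975) = -39248/465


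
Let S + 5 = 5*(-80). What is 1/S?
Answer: -1/405 ≈ -0.0024691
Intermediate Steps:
S = -405 (S = -5 + 5*(-80) = -5 - 400 = -405)
1/S = 1/(-405) = -1/405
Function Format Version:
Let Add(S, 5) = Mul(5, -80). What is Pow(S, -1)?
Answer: Rational(-1, 405) ≈ -0.0024691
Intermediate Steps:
S = -405 (S = Add(-5, Mul(5, -80)) = Add(-5, -400) = -405)
Pow(S, -1) = Pow(-405, -1) = Rational(-1, 405)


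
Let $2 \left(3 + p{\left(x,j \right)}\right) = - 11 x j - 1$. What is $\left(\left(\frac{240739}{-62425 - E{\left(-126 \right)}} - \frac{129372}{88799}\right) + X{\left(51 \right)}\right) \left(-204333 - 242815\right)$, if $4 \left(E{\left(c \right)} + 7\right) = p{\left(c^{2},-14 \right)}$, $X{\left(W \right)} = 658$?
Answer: $- \frac{76676635251888657336}{261445656559} \approx -2.9328 \cdot 10^{8}$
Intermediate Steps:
$p{\left(x,j \right)} = - \frac{7}{2} - \frac{11 j x}{2}$ ($p{\left(x,j \right)} = -3 + \frac{- 11 x j - 1}{2} = -3 + \frac{- 11 j x - 1}{2} = -3 + \frac{-1 - 11 j x}{2} = -3 - \left(\frac{1}{2} + \frac{11 j x}{2}\right) = - \frac{7}{2} - \frac{11 j x}{2}$)
$E{\left(c \right)} = - \frac{63}{8} + \frac{77 c^{2}}{4}$ ($E{\left(c \right)} = -7 + \frac{- \frac{7}{2} - - 77 c^{2}}{4} = -7 + \frac{- \frac{7}{2} + 77 c^{2}}{4} = -7 + \left(- \frac{7}{8} + \frac{77 c^{2}}{4}\right) = - \frac{63}{8} + \frac{77 c^{2}}{4}$)
$\left(\left(\frac{240739}{-62425 - E{\left(-126 \right)}} - \frac{129372}{88799}\right) + X{\left(51 \right)}\right) \left(-204333 - 242815\right) = \left(\left(\frac{240739}{-62425 - \left(- \frac{63}{8} + \frac{77 \left(-126\right)^{2}}{4}\right)} - \frac{129372}{88799}\right) + 658\right) \left(-204333 - 242815\right) = \left(\left(\frac{240739}{-62425 - \left(- \frac{63}{8} + \frac{77}{4} \cdot 15876\right)} - \frac{129372}{88799}\right) + 658\right) \left(-447148\right) = \left(\left(\frac{240739}{-62425 - \left(- \frac{63}{8} + 305613\right)} - \frac{129372}{88799}\right) + 658\right) \left(-447148\right) = \left(\left(\frac{240739}{-62425 - \frac{2444841}{8}} - \frac{129372}{88799}\right) + 658\right) \left(-447148\right) = \left(\left(\frac{240739}{- \frac{2944241}{8}} - \frac{129372}{88799}\right) + 658\right) \left(-447148\right) = \left(\left(240739 \left(- \frac{8}{2944241}\right) - \frac{129372}{88799}\right) + 658\right) \left(-447148\right) = \left(\left(- \frac{1925912}{2944241} - \frac{129372}{88799}\right) + 658\right) \left(-447148\right) = \left(- \frac{551921406340}{261445656559} + 658\right) \left(-447148\right) = \frac{171479320609482}{261445656559} \left(-447148\right) = - \frac{76676635251888657336}{261445656559}$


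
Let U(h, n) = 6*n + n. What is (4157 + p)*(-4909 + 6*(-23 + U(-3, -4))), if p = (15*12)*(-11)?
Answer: -11353055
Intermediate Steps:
p = -1980 (p = 180*(-11) = -1980)
U(h, n) = 7*n
(4157 + p)*(-4909 + 6*(-23 + U(-3, -4))) = (4157 - 1980)*(-4909 + 6*(-23 + 7*(-4))) = 2177*(-4909 + 6*(-23 - 28)) = 2177*(-4909 + 6*(-51)) = 2177*(-4909 - 306) = 2177*(-5215) = -11353055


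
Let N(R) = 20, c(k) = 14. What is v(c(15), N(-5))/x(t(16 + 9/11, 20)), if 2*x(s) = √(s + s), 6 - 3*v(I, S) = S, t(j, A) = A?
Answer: -7*√10/15 ≈ -1.4757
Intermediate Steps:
v(I, S) = 2 - S/3
x(s) = √2*√s/2 (x(s) = √(s + s)/2 = √(2*s)/2 = (√2*√s)/2 = √2*√s/2)
v(c(15), N(-5))/x(t(16 + 9/11, 20)) = (2 - ⅓*20)/((√2*√20/2)) = (2 - 20/3)/((√2*(2*√5)/2)) = -14*√10/10/3 = -7*√10/15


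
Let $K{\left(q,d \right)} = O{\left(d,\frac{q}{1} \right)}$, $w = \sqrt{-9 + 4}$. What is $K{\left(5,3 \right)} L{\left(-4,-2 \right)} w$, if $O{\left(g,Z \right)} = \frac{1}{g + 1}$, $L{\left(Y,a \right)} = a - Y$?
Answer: $\frac{i \sqrt{5}}{2} \approx 1.118 i$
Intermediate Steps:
$w = i \sqrt{5}$ ($w = \sqrt{-5} = i \sqrt{5} \approx 2.2361 i$)
$O{\left(g,Z \right)} = \frac{1}{1 + g}$
$K{\left(q,d \right)} = \frac{1}{1 + d}$
$K{\left(5,3 \right)} L{\left(-4,-2 \right)} w = \frac{-2 - -4}{1 + 3} i \sqrt{5} = \frac{-2 + 4}{4} i \sqrt{5} = \frac{1}{4} \cdot 2 i \sqrt{5} = \frac{i \sqrt{5}}{2}$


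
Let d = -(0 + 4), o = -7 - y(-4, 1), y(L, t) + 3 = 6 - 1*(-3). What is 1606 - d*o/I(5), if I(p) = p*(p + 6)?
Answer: 88278/55 ≈ 1605.1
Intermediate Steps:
y(L, t) = 6 (y(L, t) = -3 + (6 - 1*(-3)) = -3 + (6 + 3) = -3 + 9 = 6)
I(p) = p*(6 + p)
o = -13 (o = -7 - 1*6 = -7 - 6 = -13)
d = -4 (d = -1*4 = -4)
1606 - d*o/I(5) = 1606 - (-4*(-13))/(5*(6 + 5)) = 1606 - 52/(5*11) = 1606 - 52/55 = 88278/55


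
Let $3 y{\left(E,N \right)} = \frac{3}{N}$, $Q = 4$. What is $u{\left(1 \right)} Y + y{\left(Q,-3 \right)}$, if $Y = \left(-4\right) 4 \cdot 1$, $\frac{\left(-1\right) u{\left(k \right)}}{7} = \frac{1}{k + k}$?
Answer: $\frac{167}{3} \approx 55.667$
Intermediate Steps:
$y{\left(E,N \right)} = \frac{1}{N}$ ($y{\left(E,N \right)} = \frac{3 \frac{1}{N}}{3} = \frac{1}{N}$)
$u{\left(k \right)} = - \frac{7}{2 k}$ ($u{\left(k \right)} = - \frac{7}{k + k} = - \frac{7}{2 k}$)
$Y = -16$ ($Y = \left(-16\right) 1 = -16$)
$u{\left(1 \right)} Y + y{\left(Q,-3 \right)} = - \frac{7}{2 \cdot 1} \left(-16\right) + \frac{1}{-3} = \left(- \frac{7}{2}\right) 1 \left(-16\right) - \frac{1}{3} = \left(- \frac{7}{2}\right) \left(-16\right) - \frac{1}{3} = 56 - \frac{1}{3} = \frac{167}{3}$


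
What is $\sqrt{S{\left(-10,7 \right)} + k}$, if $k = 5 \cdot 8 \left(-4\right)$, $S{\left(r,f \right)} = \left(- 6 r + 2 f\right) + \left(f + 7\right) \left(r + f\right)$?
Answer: $8 i \sqrt{2} \approx 11.314 i$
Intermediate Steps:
$S{\left(r,f \right)} = - 6 r + 2 f + \left(7 + f\right) \left(f + r\right)$ ($S{\left(r,f \right)} = \left(- 6 r + 2 f\right) + \left(7 + f\right) \left(f + r\right) = - 6 r + 2 f + \left(7 + f\right) \left(f + r\right)$)
$k = -160$ ($k = 40 \left(-4\right) = -160$)
$\sqrt{S{\left(-10,7 \right)} + k} = \sqrt{\left(-10 + 7^{2} + 9 \cdot 7 + 7 \left(-10\right)\right) - 160} = \sqrt{\left(-10 + 49 + 63 - 70\right) - 160} = \sqrt{32 - 160} = \sqrt{-128} = 8 i \sqrt{2}$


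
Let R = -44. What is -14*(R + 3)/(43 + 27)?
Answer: 41/5 ≈ 8.2000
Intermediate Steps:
-14*(R + 3)/(43 + 27) = -14*(-44 + 3)/(43 + 27) = -(-574)/70 = -14*(-41/70) = 41/5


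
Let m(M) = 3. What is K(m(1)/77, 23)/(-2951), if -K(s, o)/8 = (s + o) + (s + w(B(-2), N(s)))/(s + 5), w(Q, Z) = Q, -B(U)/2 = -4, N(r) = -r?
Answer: 1471950/22041019 ≈ 0.066782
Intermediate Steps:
B(U) = 8 (B(U) = -2*(-4) = 8)
K(s, o) = -8*o - 8*s - 8*(8 + s)/(5 + s) (K(s, o) = -8*((s + o) + (s + 8)/(s + 5)) = -8*((o + s) + (8 + s)/(5 + s)) = -8*(o + s + (8 + s)/(5 + s)) = -8*o - 8*s - 8*(8 + s)/(5 + s))
K(m(1)/77, 23)/(-2951) = (8*(-8 - (3/77)**2 - 18/77 - 5*23 - 1*23*3/77)/(5 + 3/77))/(-2951) = (8*(-8 - (3*(1/77))**2 - 18/77 - 115 - 1*23*3*(1/77))/(5 + 3*(1/77)))*(-1/2951) = (8*(-8 - (3/77)**2 - 6*3/77 - 115 - 1*23*3/77)/(5 + 3/77))*(-1/2951) = (8*(-8 - 1*9/5929 - 18/77 - 115 - 69/77)/(388/77))*(-1/2951) = (8*(77/388)*(-8 - 9/5929 - 18/77 - 115 - 69/77))*(-1/2951) = (8*(77/388)*(-735975/5929))*(-1/2951) = -1471950/7469*(-1/2951) = 1471950/22041019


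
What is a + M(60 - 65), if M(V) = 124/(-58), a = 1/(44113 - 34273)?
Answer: -610051/285360 ≈ -2.1378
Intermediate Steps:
a = 1/9840 ≈ 0.00010163
M(V) = -62/29 (M(V) = 124*(-1/58) = -62/29)
a + M(60 - 65) = 1/9840 - 62/29 = -610051/285360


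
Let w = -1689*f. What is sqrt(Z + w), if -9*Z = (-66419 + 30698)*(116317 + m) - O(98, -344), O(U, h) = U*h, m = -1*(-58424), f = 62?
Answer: sqrt(6240947087)/3 ≈ 26333.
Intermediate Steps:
m = 58424
Z = 6241889549/9 (Z = -((-66419 + 30698)*(116317 + 58424) - 98*(-344))/9 = -(-35721*174741 - 1*(-33712))/9 = -(-6241923261 + 33712)/9 = -1/9*(-6241889549) = 6241889549/9 ≈ 6.9354e+8)
w = -104718 (w = -1689*62 = -104718)
sqrt(Z + w) = sqrt(6241889549/9 - 104718) = sqrt(6240947087/9) = sqrt(6240947087)/3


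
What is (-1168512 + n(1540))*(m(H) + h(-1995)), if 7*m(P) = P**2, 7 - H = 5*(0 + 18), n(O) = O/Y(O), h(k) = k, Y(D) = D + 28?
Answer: 115757375473/98 ≈ 1.1812e+9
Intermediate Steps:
Y(D) = 28 + D
n(O) = O/(28 + O)
H = -83 (H = 7 - 5*(0 + 18) = 7 - 5*18 = 7 - 1*90 = 7 - 90 = -83)
m(P) = P**2/7
(-1168512 + n(1540))*(m(H) + h(-1995)) = (-1168512 + 1540/(28 + 1540))*((1/7)*(-83)**2 - 1995) = (-1168512 + 1540/1568)*((1/7)*6889 - 1995) = (-1168512 + 1540*(1/1568))*(6889/7 - 1995) = (-1168512 + 55/56)*(-7076/7) = -65436617/56*(-7076/7) = 115757375473/98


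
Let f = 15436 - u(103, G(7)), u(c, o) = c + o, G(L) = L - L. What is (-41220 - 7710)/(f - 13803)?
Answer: -1631/51 ≈ -31.980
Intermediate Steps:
G(L) = 0
f = 15333 (f = 15436 - (103 + 0) = 15436 - 1*103 = 15436 - 103 = 15333)
(-41220 - 7710)/(f - 13803) = (-41220 - 7710)/(15333 - 13803) = -48930/1530 = -48930*1/1530 = -1631/51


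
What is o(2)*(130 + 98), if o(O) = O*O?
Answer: 912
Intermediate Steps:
o(O) = O**2
o(2)*(130 + 98) = 2**2*(130 + 98) = 4*228 = 912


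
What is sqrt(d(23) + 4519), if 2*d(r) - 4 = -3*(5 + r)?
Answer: sqrt(4479) ≈ 66.925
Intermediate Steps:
d(r) = -11/2 - 3*r/2 (d(r) = 2 + (-3*(5 + r))/2 = 2 + (-15 - 3*r)/2 = 2 + (-15/2 - 3*r/2) = -11/2 - 3*r/2)
sqrt(d(23) + 4519) = sqrt((-11/2 - 3/2*23) + 4519) = sqrt((-11/2 - 69/2) + 4519) = sqrt(-40 + 4519) = sqrt(4479)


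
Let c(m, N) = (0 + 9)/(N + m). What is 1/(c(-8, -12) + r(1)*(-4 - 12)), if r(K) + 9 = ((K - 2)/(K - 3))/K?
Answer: 20/2711 ≈ 0.0073773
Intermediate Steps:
c(m, N) = 9/(N + m)
r(K) = -9 + (-2 + K)/(K*(-3 + K)) (r(K) = -9 + ((K - 2)/(K - 3))/K = -9 + ((-2 + K)/(-3 + K))/K = -9 + (-2 + K)/(K*(-3 + K)))
1/(c(-8, -12) + r(1)*(-4 - 12)) = 1/(9/(-12 - 8) + ((-2 - 9*1**2 + 28*1)/(1*(-3 + 1)))*(-4 - 12)) = 1/(9/(-20) + (1*(-2 - 9*1 + 28)/(-2))*(-16)) = 1/(9*(-1/20) + (1*(-1/2)*(-2 - 9 + 28))*(-16)) = 1/(-9/20 + (1*(-1/2)*17)*(-16)) = 1/(-9/20 - 17/2*(-16)) = 1/(-9/20 + 136) = 1/(2711/20) = 20/2711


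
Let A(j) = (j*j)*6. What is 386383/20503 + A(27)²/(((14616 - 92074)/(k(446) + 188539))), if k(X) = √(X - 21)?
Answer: -36978219576857539/794060687 - 47829690*√17/38729 ≈ -4.6574e+7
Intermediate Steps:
A(j) = 6*j² (A(j) = j²*6 = 6*j²)
k(X) = √(-21 + X)
386383/20503 + A(27)²/(((14616 - 92074)/(k(446) + 188539))) = 386383/20503 + (6*27²)²/(((14616 - 92074)/(√(-21 + 446) + 188539))) = 386383*(1/20503) + (6*729)²/((-77458/(√425 + 188539))) = 386383/20503 + 4374²/((-77458/(5*√17 + 188539))) = 386383/20503 + 19131876/((-77458/(188539 + 5*√17))) = 386383/20503 + 19131876*(-188539/77458 - 5*√17/77458) = 386383/20503 + (-1803552384582/38729 - 47829690*√17/38729) = -36978219576857539/794060687 - 47829690*√17/38729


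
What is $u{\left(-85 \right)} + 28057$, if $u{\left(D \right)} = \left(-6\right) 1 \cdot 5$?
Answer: $28027$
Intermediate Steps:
$u{\left(D \right)} = -30$ ($u{\left(D \right)} = \left(-6\right) 5 = -30$)
$u{\left(-85 \right)} + 28057 = -30 + 28057 = 28027$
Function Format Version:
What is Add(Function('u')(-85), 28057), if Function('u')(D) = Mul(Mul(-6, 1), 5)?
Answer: 28027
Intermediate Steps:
Function('u')(D) = -30 (Function('u')(D) = Mul(-6, 5) = -30)
Add(Function('u')(-85), 28057) = Add(-30, 28057) = 28027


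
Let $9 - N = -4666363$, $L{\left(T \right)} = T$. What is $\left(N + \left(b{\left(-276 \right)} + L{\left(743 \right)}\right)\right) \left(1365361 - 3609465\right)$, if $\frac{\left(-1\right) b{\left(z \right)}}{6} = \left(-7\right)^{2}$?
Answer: $-10472831673384$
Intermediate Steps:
$b{\left(z \right)} = -294$ ($b{\left(z \right)} = - 6 \left(-7\right)^{2} = \left(-6\right) 49 = -294$)
$N = 4666372$ ($N = 9 - -4666363 = 9 + 4666363 = 4666372$)
$\left(N + \left(b{\left(-276 \right)} + L{\left(743 \right)}\right)\right) \left(1365361 - 3609465\right) = \left(4666372 + \left(-294 + 743\right)\right) \left(1365361 - 3609465\right) = \left(4666372 + 449\right) \left(-2244104\right) = 4666821 \left(-2244104\right) = -10472831673384$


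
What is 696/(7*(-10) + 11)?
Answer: -696/59 ≈ -11.797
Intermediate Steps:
696/(7*(-10) + 11) = 696/(-70 + 11) = 696/(-59) = 696*(-1/59) = -696/59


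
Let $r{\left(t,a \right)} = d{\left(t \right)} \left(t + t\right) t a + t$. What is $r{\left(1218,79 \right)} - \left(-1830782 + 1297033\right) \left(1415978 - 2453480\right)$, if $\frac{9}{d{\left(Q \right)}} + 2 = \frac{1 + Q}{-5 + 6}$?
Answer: $- \frac{673930691079132}{1217} \approx -5.5376 \cdot 10^{11}$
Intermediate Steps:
$d{\left(Q \right)} = \frac{9}{-1 + Q}$ ($d{\left(Q \right)} = \frac{9}{-2 + \frac{1 + Q}{-5 + 6}} = \frac{9}{-2 + \frac{1 + Q}{1}} = \frac{9}{-2 + \left(1 + Q\right) 1} = \frac{9}{-2 + \left(1 + Q\right)} = \frac{9}{-1 + Q}$)
$r{\left(t,a \right)} = t + \frac{18 a t^{2}}{-1 + t}$ ($r{\left(t,a \right)} = \frac{9}{-1 + t} \left(t + t\right) t a + t = \frac{9}{-1 + t} 2 t t a + t = \frac{18 t}{-1 + t} t a + t = \frac{18 t^{2}}{-1 + t} a + t = \frac{18 a t^{2}}{-1 + t} + t = t + \frac{18 a t^{2}}{-1 + t}$)
$r{\left(1218,79 \right)} - \left(-1830782 + 1297033\right) \left(1415978 - 2453480\right) = \frac{1218 \left(-1 + 1218 + 18 \cdot 79 \cdot 1218\right)}{-1 + 1218} - \left(-1830782 + 1297033\right) \left(1415978 - 2453480\right) = \frac{1218 \left(-1 + 1218 + 1731996\right)}{1217} - \left(-533749\right) \left(-1037502\right) = 1218 \cdot \frac{1}{1217} \cdot 1733213 - 553765654998 = \frac{2111053434}{1217} - 553765654998 = - \frac{673930691079132}{1217}$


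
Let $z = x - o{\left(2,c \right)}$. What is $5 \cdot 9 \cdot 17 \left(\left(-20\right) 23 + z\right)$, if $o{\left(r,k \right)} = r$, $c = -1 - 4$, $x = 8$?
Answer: $-347310$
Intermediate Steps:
$c = -5$
$z = 6$ ($z = 8 - 2 = 6$)
$5 \cdot 9 \cdot 17 \left(\left(-20\right) 23 + z\right) = 5 \cdot 9 \cdot 17 \left(\left(-20\right) 23 + 6\right) = 45 \cdot 17 \left(-460 + 6\right) = 765 \left(-454\right) = -347310$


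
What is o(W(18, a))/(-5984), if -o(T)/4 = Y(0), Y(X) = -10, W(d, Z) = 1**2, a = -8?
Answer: -5/748 ≈ -0.0066845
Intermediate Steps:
W(d, Z) = 1
o(T) = 40 (o(T) = -4*(-10) = 40)
o(W(18, a))/(-5984) = 40/(-5984) = 40*(-1/5984) = -5/748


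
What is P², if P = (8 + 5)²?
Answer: 28561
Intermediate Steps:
P = 169 (P = 13² = 169)
P² = 169² = 28561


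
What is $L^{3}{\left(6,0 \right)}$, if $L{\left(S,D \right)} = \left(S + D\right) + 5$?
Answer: $1331$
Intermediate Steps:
$L{\left(S,D \right)} = 5 + D + S$ ($L{\left(S,D \right)} = \left(D + S\right) + 5 = 5 + D + S$)
$L^{3}{\left(6,0 \right)} = \left(5 + 0 + 6\right)^{3} = 11^{3} = 1331$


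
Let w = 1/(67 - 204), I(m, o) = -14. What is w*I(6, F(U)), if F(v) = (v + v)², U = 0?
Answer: 14/137 ≈ 0.10219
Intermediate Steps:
F(v) = 4*v² (F(v) = (2*v)² = 4*v²)
w = -1/137 (w = 1/(-137) = -1/137 ≈ -0.0072993)
w*I(6, F(U)) = -1/137*(-14) = 14/137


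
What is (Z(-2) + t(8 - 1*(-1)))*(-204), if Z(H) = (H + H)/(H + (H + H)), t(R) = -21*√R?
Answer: 12716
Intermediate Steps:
Z(H) = ⅔ (Z(H) = (2*H)/(H + 2*H) = (2*H)/((3*H)) = (2*H)*(1/(3*H)) = ⅔)
(Z(-2) + t(8 - 1*(-1)))*(-204) = (⅔ - 21*√(8 - 1*(-1)))*(-204) = (⅔ - 21*√(8 + 1))*(-204) = (⅔ - 21*√9)*(-204) = (⅔ - 21*3)*(-204) = (⅔ - 63)*(-204) = -187/3*(-204) = 12716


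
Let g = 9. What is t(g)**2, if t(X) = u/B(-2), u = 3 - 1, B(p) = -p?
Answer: 1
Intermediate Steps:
u = 2
t(X) = 1 (t(X) = 2/((-1*(-2))) = 2/2 = 2*(1/2) = 1)
t(g)**2 = 1**2 = 1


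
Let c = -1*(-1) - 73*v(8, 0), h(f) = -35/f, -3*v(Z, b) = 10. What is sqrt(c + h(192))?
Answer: sqrt(140631)/24 ≈ 15.625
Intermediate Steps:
v(Z, b) = -10/3 (v(Z, b) = -1/3*10 = -10/3)
c = 733/3 (c = -1*(-1) - 73*(-10/3) = 1 + 730/3 = 733/3 ≈ 244.33)
sqrt(c + h(192)) = sqrt(733/3 - 35/192) = sqrt(46877/192) = sqrt(140631)/24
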